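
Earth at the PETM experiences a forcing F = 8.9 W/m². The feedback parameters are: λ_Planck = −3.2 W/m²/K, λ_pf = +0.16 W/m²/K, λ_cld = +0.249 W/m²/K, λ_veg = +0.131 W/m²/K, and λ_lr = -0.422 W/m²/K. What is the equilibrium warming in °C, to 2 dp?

Net feedback parameter λ = (−3.2) + (+0.16) + (+0.249) + (+0.131) + (-0.422) = -3.082 W/m²/K.
ΔT = −F/λ = −8.9/(-3.082) = 2.89 °C.

2.89 °C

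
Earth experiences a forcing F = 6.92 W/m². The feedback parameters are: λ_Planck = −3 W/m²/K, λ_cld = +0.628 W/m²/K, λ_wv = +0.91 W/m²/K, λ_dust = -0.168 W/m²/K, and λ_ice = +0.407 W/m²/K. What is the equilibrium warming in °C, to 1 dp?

Net feedback parameter λ = (−3) + (+0.628) + (+0.91) + (-0.168) + (+0.407) = -1.223 W/m²/K.
ΔT = −F/λ = −6.92/(-1.223) = 5.7 °C.

5.7 °C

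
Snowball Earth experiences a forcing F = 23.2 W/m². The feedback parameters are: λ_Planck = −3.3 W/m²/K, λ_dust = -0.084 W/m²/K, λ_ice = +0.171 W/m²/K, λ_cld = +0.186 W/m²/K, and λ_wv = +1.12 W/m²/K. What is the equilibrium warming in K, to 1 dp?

Net feedback parameter λ = (−3.3) + (-0.084) + (+0.171) + (+0.186) + (+1.12) = -1.907 W/m²/K.
ΔT = −F/λ = −23.2/(-1.907) = 12.2 K.

12.2 K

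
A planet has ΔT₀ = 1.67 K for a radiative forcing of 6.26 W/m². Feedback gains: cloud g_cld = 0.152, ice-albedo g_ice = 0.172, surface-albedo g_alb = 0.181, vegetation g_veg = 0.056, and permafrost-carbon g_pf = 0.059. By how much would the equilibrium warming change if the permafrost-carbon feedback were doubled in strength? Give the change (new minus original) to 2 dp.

0.81 K

Original: g = 0.62, ΔT = 1.67/(1−0.62) = 4.3947 K.
With doubled permafrost-carbon: g' = 0.679, ΔT' = 1.67/(1−0.679) = 5.2025 K.
Change = 5.2025 − 4.3947 = 0.81 K.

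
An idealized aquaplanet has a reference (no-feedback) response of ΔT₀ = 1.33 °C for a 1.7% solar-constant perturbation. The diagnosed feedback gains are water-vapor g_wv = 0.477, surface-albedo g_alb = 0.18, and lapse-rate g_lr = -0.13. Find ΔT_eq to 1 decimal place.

Total gain g = 0.477 + 0.18 − 0.13 = 0.527.
Amplification A = 1/(1 − 0.527) = 2.114.
ΔT = 1.33 × 2.114 = 2.8 °C.

2.8 °C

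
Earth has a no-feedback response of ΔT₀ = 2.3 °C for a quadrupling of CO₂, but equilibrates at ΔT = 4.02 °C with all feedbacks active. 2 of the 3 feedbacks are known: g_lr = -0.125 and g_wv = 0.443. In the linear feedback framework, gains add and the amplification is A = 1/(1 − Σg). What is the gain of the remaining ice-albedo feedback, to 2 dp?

Amplification A = ΔT/ΔT₀ = 4.02/2.3 = 1.748.
Total gain g = 1 − 1/A = 1 − 1/1.748 = 0.4279.
Known gains sum to -0.125 + 0.443 = 0.318.
g_ice = 0.4279 − 0.318 = 0.11.

0.11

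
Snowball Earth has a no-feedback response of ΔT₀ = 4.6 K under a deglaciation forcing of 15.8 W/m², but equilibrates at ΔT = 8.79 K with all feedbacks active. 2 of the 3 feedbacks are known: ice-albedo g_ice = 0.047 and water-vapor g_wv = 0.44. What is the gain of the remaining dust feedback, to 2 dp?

Amplification A = ΔT/ΔT₀ = 8.79/4.6 = 1.911.
Total gain g = 1 − 1/A = 1 − 1/1.911 = 0.4767.
Known gains sum to 0.047 + 0.44 = 0.487.
g_dust = 0.4767 − 0.487 = -0.01.

-0.01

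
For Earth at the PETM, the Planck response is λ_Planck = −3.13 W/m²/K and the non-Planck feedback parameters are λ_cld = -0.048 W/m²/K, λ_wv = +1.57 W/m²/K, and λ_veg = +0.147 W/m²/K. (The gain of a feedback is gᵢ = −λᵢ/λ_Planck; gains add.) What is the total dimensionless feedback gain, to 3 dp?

0.533

Convert to gains: g_cld = -0.048/3.13 = -0.01534; g_wv = 1.57/3.13 = 0.5016; g_veg = 0.147/3.13 = 0.04696.
Total gain g = 0.53322.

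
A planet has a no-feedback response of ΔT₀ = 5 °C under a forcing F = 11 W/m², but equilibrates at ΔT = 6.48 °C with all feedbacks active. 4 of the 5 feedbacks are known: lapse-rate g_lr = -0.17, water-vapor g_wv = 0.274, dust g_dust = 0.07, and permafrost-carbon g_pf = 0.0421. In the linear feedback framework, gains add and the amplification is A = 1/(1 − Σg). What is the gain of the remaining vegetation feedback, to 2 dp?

Amplification A = ΔT/ΔT₀ = 6.48/5 = 1.296.
Total gain g = 1 − 1/A = 1 − 1/1.296 = 0.2284.
Known gains sum to -0.17 + 0.274 + 0.07 + 0.0421 = 0.2161.
g_veg = 0.2284 − 0.2161 = 0.01.

0.01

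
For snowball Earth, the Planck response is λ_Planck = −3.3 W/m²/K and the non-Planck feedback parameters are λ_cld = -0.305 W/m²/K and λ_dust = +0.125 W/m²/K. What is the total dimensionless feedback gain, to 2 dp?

-0.05

Convert to gains: g_cld = -0.305/3.3 = -0.09242; g_dust = 0.125/3.3 = 0.03788.
Total gain g = -0.05454.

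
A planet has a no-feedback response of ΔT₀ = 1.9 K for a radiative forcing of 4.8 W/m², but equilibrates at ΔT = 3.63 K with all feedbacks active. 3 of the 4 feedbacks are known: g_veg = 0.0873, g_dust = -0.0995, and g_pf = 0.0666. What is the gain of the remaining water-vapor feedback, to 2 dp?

Amplification A = ΔT/ΔT₀ = 3.63/1.9 = 1.911.
Total gain g = 1 − 1/A = 1 − 1/1.911 = 0.4767.
Known gains sum to 0.0873 − 0.0995 + 0.0666 = 0.0544.
g_wv = 0.4767 − 0.0544 = 0.42.

0.42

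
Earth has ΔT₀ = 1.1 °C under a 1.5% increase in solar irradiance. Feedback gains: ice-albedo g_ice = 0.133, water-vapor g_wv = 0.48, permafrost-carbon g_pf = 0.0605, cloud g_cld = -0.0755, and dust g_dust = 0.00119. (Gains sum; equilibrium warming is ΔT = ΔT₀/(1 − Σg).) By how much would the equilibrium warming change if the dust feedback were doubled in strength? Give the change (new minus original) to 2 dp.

0.01 °C

Original: g = 0.59919, ΔT = 1.1/(1−0.59919) = 2.7444 °C.
With doubled dust: g' = 0.60038, ΔT' = 1.1/(1−0.60038) = 2.7526 °C.
Change = 2.7526 − 2.7444 = 0.01 °C.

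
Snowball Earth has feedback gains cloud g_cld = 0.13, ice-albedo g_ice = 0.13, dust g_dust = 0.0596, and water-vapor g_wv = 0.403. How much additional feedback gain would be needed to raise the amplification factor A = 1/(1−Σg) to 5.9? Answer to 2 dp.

Current total gain = 0.7226.
Target gain for A = 5.9: g* = 1 − 1/5.9 = 0.8305.
Additional gain needed = 0.8305 − 0.7226 = 0.11.

0.11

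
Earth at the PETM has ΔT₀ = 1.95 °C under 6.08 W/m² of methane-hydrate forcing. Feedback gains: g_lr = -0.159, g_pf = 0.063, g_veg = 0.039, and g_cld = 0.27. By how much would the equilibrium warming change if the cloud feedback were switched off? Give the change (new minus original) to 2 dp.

Original: g = 0.213, ΔT = 1.95/(1−0.213) = 2.4778 °C.
Without cloud: g' = -0.057, ΔT' = 1.95/(1+0.057) = 1.8448 °C.
Change = 1.8448 − 2.4778 = -0.63 °C.

-0.63 °C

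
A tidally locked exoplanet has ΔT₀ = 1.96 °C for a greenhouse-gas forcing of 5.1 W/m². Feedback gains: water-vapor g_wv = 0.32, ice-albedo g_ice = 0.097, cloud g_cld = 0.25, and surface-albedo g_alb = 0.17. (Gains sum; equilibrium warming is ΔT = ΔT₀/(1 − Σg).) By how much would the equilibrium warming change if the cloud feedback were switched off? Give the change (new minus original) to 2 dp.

Original: g = 0.837, ΔT = 1.96/(1−0.837) = 12.0245 °C.
Without cloud: g' = 0.587, ΔT' = 1.96/(1−0.587) = 4.7458 °C.
Change = 4.7458 − 12.0245 = -7.28 °C.

-7.28 °C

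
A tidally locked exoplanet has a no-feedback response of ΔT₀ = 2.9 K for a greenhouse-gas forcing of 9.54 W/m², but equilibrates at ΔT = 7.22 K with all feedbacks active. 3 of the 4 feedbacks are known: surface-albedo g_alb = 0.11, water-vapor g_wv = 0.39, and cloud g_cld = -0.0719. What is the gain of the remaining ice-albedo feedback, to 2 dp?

0.17

Amplification A = ΔT/ΔT₀ = 7.22/2.9 = 2.49.
Total gain g = 1 − 1/A = 1 − 1/2.49 = 0.5984.
Known gains sum to 0.11 + 0.39 − 0.0719 = 0.4281.
g_ice = 0.5984 − 0.4281 = 0.17.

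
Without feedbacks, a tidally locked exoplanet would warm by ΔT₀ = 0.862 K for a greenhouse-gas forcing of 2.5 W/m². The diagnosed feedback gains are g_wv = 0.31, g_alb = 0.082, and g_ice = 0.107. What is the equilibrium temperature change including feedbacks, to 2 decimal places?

1.72 K

Total gain g = 0.31 + 0.082 + 0.107 = 0.499.
Amplification A = 1/(1 − 0.499) = 1.996.
ΔT = 0.862 × 1.996 = 1.72 K.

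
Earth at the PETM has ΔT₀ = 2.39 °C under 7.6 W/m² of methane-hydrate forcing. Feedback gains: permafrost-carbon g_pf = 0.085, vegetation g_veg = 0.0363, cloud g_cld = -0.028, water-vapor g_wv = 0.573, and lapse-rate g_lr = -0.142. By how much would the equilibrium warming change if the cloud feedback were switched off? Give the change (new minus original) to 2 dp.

0.31 °C

Original: g = 0.5243, ΔT = 2.39/(1−0.5243) = 5.0242 °C.
Without cloud: g' = 0.5523, ΔT' = 2.39/(1−0.5523) = 5.3384 °C.
Change = 5.3384 − 5.0242 = 0.31 °C.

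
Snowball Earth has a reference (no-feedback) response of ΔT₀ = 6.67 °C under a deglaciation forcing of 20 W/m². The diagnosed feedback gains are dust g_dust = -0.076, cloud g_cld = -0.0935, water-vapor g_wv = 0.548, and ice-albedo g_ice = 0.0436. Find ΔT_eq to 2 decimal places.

11.54 °C

Total gain g = -0.076 − 0.0935 + 0.548 + 0.0436 = 0.4221.
Amplification A = 1/(1 − 0.4221) = 1.73.
ΔT = 6.67 × 1.73 = 11.54 °C.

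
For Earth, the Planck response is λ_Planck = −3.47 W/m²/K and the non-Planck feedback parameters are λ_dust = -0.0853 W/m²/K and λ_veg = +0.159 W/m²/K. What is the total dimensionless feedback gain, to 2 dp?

0.02

Convert to gains: g_dust = -0.0853/3.47 = -0.02458; g_veg = 0.159/3.47 = 0.04582.
Total gain g = 0.02124.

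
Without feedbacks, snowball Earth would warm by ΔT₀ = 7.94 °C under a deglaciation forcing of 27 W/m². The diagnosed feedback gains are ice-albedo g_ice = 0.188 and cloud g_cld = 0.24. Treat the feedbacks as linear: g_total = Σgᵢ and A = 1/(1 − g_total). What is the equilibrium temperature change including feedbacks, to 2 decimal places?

13.88 °C

Total gain g = 0.188 + 0.24 = 0.428.
Amplification A = 1/(1 − 0.428) = 1.748.
ΔT = 7.94 × 1.748 = 13.88 °C.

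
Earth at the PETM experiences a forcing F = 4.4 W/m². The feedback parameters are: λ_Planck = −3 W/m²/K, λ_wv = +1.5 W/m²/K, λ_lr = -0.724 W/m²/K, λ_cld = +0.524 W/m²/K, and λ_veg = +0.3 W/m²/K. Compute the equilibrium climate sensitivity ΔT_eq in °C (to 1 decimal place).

3.1 °C

Net feedback parameter λ = (−3) + (+1.5) + (-0.724) + (+0.524) + (+0.3) = -1.4 W/m²/K.
ΔT = −F/λ = −4.4/(-1.4) = 3.1 °C.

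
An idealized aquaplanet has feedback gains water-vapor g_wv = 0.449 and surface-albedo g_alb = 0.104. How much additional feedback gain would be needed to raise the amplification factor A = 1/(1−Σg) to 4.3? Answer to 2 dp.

Current total gain = 0.553.
Target gain for A = 4.3: g* = 1 − 1/4.3 = 0.7674.
Additional gain needed = 0.7674 − 0.553 = 0.21.

0.21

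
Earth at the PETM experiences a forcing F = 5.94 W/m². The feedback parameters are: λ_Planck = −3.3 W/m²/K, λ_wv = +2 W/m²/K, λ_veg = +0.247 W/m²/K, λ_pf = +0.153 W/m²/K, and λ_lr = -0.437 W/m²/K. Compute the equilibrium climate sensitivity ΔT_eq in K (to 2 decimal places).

Net feedback parameter λ = (−3.3) + (+2) + (+0.247) + (+0.153) + (-0.437) = -1.337 W/m²/K.
ΔT = −F/λ = −5.94/(-1.337) = 4.44 K.

4.44 K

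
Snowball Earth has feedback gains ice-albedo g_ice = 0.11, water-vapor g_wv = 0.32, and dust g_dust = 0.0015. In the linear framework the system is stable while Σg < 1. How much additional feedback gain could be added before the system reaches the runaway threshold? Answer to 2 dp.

Current total gain = 0.11 + 0.32 + 0.0015 = 0.4315.
Margin to runaway = 1 − 0.4315 = 0.57.

0.57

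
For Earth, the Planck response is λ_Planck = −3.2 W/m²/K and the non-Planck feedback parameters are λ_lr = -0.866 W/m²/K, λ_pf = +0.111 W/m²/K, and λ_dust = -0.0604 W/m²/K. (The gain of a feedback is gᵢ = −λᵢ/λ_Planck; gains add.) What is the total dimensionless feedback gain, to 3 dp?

-0.255

Convert to gains: g_lr = -0.866/3.2 = -0.2706; g_pf = 0.111/3.2 = 0.03469; g_dust = -0.0604/3.2 = -0.01887.
Total gain g = -0.25478.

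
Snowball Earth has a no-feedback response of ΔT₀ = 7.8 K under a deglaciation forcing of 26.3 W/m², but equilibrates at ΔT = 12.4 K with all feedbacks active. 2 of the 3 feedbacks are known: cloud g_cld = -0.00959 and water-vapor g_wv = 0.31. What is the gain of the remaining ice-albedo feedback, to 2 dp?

Amplification A = ΔT/ΔT₀ = 12.4/7.8 = 1.59.
Total gain g = 1 − 1/A = 1 − 1/1.59 = 0.3711.
Known gains sum to -0.00959 + 0.31 = 0.30041.
g_ice = 0.3711 − 0.30041 = 0.07.

0.07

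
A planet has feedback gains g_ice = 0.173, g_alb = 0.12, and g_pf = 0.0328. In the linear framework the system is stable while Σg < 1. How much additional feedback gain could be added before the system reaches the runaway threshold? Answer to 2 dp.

0.67

Current total gain = 0.173 + 0.12 + 0.0328 = 0.3258.
Margin to runaway = 1 − 0.3258 = 0.67.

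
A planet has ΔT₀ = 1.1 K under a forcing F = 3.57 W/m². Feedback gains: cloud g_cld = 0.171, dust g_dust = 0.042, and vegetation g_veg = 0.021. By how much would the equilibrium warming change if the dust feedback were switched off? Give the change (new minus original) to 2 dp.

Original: g = 0.234, ΔT = 1.1/(1−0.234) = 1.4360 K.
Without dust: g' = 0.192, ΔT' = 1.1/(1−0.192) = 1.3614 K.
Change = 1.3614 − 1.4360 = -0.07 K.

-0.07 K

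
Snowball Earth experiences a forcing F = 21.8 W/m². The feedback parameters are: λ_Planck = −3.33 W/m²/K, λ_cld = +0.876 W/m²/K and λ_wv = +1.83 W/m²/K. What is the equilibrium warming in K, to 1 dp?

Net feedback parameter λ = (−3.33) + (+0.876) + (+1.83) = -0.624 W/m²/K.
ΔT = −F/λ = −21.8/(-0.624) = 34.9 K.

34.9 K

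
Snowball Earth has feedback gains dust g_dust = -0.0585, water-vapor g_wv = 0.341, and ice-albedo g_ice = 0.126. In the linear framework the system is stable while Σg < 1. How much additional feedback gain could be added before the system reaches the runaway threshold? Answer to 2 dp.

Current total gain = -0.0585 + 0.341 + 0.126 = 0.4085.
Margin to runaway = 1 − 0.4085 = 0.59.

0.59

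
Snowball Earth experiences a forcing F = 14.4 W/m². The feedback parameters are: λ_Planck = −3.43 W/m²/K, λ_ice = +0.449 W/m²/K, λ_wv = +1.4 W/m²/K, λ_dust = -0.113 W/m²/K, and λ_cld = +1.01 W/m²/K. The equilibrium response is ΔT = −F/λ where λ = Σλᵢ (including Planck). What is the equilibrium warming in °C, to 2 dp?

Net feedback parameter λ = (−3.43) + (+0.449) + (+1.4) + (-0.113) + (+1.01) = -0.684 W/m²/K.
ΔT = −F/λ = −14.4/(-0.684) = 21.05 °C.

21.05 °C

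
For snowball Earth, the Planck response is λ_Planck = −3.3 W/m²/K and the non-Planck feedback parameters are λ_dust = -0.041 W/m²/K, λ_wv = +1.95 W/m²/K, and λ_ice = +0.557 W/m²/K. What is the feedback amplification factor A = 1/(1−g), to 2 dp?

3.96

Convert to gains: g_dust = -0.041/3.3 = -0.01242; g_wv = 1.95/3.3 = 0.5909; g_ice = 0.557/3.3 = 0.1688.
Total gain g = 0.74728.
A = 1/(1 − 0.74728) = 3.96.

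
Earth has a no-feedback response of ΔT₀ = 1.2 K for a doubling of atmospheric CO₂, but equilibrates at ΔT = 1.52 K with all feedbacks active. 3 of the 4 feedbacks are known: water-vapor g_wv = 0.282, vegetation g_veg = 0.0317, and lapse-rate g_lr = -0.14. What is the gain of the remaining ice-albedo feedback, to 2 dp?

Amplification A = ΔT/ΔT₀ = 1.52/1.2 = 1.267.
Total gain g = 1 − 1/A = 1 − 1/1.267 = 0.2107.
Known gains sum to 0.282 + 0.0317 − 0.14 = 0.1737.
g_ice = 0.2107 − 0.1737 = 0.04.

0.04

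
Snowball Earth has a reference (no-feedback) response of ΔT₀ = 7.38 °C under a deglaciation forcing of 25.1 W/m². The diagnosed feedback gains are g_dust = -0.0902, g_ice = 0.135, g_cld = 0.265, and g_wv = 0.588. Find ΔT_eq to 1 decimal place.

72.2 °C

Total gain g = -0.0902 + 0.135 + 0.265 + 0.588 = 0.8978.
Amplification A = 1/(1 − 0.8978) = 9.785.
ΔT = 7.38 × 9.785 = 72.2 °C.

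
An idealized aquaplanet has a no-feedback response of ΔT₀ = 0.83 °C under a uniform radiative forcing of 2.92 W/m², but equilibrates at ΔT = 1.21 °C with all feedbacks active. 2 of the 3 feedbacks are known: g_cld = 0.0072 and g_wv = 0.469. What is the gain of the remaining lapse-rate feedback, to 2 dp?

-0.16

Amplification A = ΔT/ΔT₀ = 1.21/0.83 = 1.458.
Total gain g = 1 − 1/A = 1 − 1/1.458 = 0.3141.
Known gains sum to 0.0072 + 0.469 = 0.4762.
g_lr = 0.3141 − 0.4762 = -0.16.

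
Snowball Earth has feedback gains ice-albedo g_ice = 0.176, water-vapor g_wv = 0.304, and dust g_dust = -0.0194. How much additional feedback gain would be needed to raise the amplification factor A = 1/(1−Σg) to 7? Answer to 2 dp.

Current total gain = 0.4606.
Target gain for A = 7: g* = 1 − 1/7 = 0.8571.
Additional gain needed = 0.8571 − 0.4606 = 0.40.

0.40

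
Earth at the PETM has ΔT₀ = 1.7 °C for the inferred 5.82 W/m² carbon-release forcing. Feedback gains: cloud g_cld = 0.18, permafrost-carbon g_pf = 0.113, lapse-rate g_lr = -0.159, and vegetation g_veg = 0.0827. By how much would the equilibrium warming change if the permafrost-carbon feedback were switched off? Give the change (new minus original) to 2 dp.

Original: g = 0.2167, ΔT = 1.7/(1−0.2167) = 2.1703 °C.
Without permafrost-carbon: g' = 0.1037, ΔT' = 1.7/(1−0.1037) = 1.8967 °C.
Change = 1.8967 − 2.1703 = -0.27 °C.

-0.27 °C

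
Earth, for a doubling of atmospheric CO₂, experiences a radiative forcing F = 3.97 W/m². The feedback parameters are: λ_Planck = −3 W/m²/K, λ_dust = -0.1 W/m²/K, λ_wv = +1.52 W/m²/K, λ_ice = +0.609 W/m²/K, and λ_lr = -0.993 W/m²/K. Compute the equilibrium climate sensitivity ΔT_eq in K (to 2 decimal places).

Net feedback parameter λ = (−3) + (-0.1) + (+1.52) + (+0.609) + (-0.993) = -1.964 W/m²/K.
ΔT = −F/λ = −3.97/(-1.964) = 2.02 K.

2.02 K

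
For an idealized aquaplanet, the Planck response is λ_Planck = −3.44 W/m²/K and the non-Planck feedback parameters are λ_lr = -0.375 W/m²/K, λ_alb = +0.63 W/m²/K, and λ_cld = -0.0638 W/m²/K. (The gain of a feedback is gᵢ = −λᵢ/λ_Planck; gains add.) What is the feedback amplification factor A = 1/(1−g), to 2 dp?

1.06

Convert to gains: g_lr = -0.375/3.44 = -0.109; g_alb = 0.63/3.44 = 0.1831; g_cld = -0.0638/3.44 = -0.01855.
Total gain g = 0.05555.
A = 1/(1 − 0.05555) = 1.06.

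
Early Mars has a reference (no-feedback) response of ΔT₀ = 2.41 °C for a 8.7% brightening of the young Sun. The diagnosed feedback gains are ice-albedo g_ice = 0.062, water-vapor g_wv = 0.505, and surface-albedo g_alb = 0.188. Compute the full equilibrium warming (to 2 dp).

Total gain g = 0.062 + 0.505 + 0.188 = 0.755.
Amplification A = 1/(1 − 0.755) = 4.082.
ΔT = 2.41 × 4.082 = 9.84 °C.

9.84 °C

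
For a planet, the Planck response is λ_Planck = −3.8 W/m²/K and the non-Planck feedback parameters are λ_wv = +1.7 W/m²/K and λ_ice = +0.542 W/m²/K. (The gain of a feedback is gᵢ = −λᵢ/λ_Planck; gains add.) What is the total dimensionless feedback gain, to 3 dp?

Convert to gains: g_wv = 1.7/3.8 = 0.4474; g_ice = 0.542/3.8 = 0.1426.
Total gain g = 0.59.

0.590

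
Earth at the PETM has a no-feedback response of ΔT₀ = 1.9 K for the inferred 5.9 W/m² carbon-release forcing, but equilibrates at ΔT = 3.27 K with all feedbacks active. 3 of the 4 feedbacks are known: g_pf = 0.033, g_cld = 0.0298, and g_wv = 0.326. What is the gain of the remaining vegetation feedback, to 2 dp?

0.03

Amplification A = ΔT/ΔT₀ = 3.27/1.9 = 1.721.
Total gain g = 1 − 1/A = 1 − 1/1.721 = 0.4189.
Known gains sum to 0.033 + 0.0298 + 0.326 = 0.3888.
g_veg = 0.4189 − 0.3888 = 0.03.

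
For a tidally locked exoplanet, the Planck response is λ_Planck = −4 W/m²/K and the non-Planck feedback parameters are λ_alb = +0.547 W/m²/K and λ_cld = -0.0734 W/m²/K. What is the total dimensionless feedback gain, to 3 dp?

Convert to gains: g_alb = 0.547/4 = 0.1368; g_cld = -0.0734/4 = -0.01835.
Total gain g = 0.11845.

0.118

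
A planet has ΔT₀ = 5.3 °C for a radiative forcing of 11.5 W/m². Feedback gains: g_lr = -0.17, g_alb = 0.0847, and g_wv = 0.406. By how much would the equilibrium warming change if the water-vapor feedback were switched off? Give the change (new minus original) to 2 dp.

Original: g = 0.3207, ΔT = 5.3/(1−0.3207) = 7.8021 °C.
Without water-vapor: g' = -0.0853, ΔT' = 5.3/(1+0.0853) = 4.8834 °C.
Change = 4.8834 − 7.8021 = -2.92 °C.

-2.92 °C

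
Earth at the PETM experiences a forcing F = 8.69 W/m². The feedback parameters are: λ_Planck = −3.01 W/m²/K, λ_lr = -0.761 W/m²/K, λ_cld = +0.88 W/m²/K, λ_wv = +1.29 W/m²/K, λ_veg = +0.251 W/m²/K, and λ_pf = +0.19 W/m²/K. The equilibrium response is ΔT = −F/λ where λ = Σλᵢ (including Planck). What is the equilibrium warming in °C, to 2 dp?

7.49 °C

Net feedback parameter λ = (−3.01) + (-0.761) + (+0.88) + (+1.29) + (+0.251) + (+0.19) = -1.16 W/m²/K.
ΔT = −F/λ = −8.69/(-1.16) = 7.49 °C.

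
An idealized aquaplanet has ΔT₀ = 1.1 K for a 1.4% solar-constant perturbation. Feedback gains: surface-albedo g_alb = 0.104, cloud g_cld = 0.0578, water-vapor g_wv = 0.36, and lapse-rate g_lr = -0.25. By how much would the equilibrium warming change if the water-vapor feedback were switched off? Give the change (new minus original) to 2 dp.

Original: g = 0.2718, ΔT = 1.1/(1−0.2718) = 1.5106 K.
Without water-vapor: g' = -0.0882, ΔT' = 1.1/(1+0.0882) = 1.0108 K.
Change = 1.0108 − 1.5106 = -0.50 K.

-0.50 K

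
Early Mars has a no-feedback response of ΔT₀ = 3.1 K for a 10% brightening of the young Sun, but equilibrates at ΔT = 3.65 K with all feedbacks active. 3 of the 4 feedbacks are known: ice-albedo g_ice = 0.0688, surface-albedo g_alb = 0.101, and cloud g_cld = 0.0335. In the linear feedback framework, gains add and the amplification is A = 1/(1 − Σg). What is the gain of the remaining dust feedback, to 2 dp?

Amplification A = ΔT/ΔT₀ = 3.65/3.1 = 1.177.
Total gain g = 1 − 1/A = 1 − 1/1.177 = 0.1504.
Known gains sum to 0.0688 + 0.101 + 0.0335 = 0.2033.
g_dust = 0.1504 − 0.2033 = -0.05.

-0.05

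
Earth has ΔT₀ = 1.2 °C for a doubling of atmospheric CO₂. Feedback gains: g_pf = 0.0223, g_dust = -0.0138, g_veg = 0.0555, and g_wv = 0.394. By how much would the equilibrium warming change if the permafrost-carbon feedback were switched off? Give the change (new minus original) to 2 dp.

Original: g = 0.458, ΔT = 1.2/(1−0.458) = 2.2140 °C.
Without permafrost-carbon: g' = 0.4357, ΔT' = 1.2/(1−0.4357) = 2.1265 °C.
Change = 2.1265 − 2.2140 = -0.09 °C.

-0.09 °C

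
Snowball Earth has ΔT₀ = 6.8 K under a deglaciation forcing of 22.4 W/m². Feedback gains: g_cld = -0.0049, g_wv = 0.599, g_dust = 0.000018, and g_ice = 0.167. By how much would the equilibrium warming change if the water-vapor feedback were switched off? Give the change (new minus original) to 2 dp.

Original: g = 0.761118, ΔT = 6.8/(1−0.761118) = 28.4659 K.
Without water-vapor: g' = 0.162118, ΔT' = 6.8/(1−0.162118) = 8.1157 K.
Change = 8.1157 − 28.4659 = -20.35 K.

-20.35 K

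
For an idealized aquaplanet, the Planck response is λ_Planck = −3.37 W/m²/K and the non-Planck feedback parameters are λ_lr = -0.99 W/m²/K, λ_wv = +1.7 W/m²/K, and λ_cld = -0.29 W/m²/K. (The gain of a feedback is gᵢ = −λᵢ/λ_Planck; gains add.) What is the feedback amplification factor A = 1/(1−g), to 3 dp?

1.142

Convert to gains: g_lr = -0.99/3.37 = -0.2938; g_wv = 1.7/3.37 = 0.5045; g_cld = -0.29/3.37 = -0.08605.
Total gain g = 0.12465.
A = 1/(1 − 0.12465) = 1.142.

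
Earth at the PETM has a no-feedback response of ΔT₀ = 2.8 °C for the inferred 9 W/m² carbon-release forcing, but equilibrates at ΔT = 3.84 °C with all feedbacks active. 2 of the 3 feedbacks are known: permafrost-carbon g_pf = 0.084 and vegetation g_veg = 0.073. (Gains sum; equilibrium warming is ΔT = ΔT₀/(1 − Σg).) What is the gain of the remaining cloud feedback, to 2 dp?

0.11

Amplification A = ΔT/ΔT₀ = 3.84/2.8 = 1.371.
Total gain g = 1 − 1/A = 1 − 1/1.371 = 0.2706.
Known gains sum to 0.084 + 0.073 = 0.157.
g_cld = 0.2706 − 0.157 = 0.11.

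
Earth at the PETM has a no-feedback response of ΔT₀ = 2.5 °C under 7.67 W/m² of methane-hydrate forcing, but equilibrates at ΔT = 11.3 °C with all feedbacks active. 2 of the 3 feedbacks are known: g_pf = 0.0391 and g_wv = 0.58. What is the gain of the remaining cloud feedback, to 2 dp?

Amplification A = ΔT/ΔT₀ = 11.3/2.5 = 4.52.
Total gain g = 1 − 1/A = 1 − 1/4.52 = 0.7788.
Known gains sum to 0.0391 + 0.58 = 0.6191.
g_cld = 0.7788 − 0.6191 = 0.16.

0.16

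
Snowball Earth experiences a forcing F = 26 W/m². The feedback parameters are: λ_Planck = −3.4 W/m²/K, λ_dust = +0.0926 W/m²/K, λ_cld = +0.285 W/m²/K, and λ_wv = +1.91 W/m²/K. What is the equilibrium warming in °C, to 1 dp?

23.4 °C

Net feedback parameter λ = (−3.4) + (+0.0926) + (+0.285) + (+1.91) = -1.1124 W/m²/K.
ΔT = −F/λ = −26/(-1.1124) = 23.4 °C.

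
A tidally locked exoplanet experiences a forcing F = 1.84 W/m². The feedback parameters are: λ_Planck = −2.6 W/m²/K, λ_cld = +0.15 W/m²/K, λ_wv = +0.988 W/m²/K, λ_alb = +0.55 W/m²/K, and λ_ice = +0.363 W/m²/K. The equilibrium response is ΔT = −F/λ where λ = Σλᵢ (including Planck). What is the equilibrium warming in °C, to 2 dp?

3.35 °C

Net feedback parameter λ = (−2.6) + (+0.15) + (+0.988) + (+0.55) + (+0.363) = -0.549 W/m²/K.
ΔT = −F/λ = −1.84/(-0.549) = 3.35 °C.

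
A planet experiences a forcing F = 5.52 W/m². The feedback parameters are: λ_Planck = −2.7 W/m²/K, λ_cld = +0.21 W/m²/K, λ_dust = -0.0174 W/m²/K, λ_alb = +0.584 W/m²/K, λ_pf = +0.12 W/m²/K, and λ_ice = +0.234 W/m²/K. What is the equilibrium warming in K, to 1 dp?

3.5 K

Net feedback parameter λ = (−2.7) + (+0.21) + (-0.0174) + (+0.584) + (+0.12) + (+0.234) = -1.5694 W/m²/K.
ΔT = −F/λ = −5.52/(-1.5694) = 3.5 K.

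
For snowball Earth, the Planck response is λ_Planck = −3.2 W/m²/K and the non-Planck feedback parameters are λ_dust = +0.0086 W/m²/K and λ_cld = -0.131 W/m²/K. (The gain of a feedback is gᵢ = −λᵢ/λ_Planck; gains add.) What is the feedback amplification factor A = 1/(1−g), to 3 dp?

Convert to gains: g_dust = 0.0086/3.2 = 0.002687; g_cld = -0.131/3.2 = -0.04094.
Total gain g = -0.038253.
A = 1/(1 + 0.038253) = 0.963.

0.963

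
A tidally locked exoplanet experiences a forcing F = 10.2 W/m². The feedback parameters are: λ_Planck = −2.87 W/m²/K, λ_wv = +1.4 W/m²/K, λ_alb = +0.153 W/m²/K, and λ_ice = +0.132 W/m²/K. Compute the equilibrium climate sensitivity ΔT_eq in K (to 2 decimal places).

8.61 K

Net feedback parameter λ = (−2.87) + (+1.4) + (+0.153) + (+0.132) = -1.185 W/m²/K.
ΔT = −F/λ = −10.2/(-1.185) = 8.61 K.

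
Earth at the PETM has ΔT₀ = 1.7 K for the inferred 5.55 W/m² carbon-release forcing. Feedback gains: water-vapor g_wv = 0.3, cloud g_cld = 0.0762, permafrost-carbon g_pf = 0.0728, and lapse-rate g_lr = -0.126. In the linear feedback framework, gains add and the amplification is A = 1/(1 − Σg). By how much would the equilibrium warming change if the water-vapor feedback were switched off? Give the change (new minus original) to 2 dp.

Original: g = 0.323, ΔT = 1.7/(1−0.323) = 2.5111 K.
Without water-vapor: g' = 0.023, ΔT' = 1.7/(1−0.023) = 1.7400 K.
Change = 1.7400 − 2.5111 = -0.77 K.

-0.77 K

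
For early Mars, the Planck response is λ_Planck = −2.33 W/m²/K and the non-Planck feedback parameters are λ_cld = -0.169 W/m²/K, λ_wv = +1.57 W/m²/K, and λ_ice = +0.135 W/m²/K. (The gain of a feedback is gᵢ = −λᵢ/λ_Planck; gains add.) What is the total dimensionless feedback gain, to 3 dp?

0.659

Convert to gains: g_cld = -0.169/2.33 = -0.07253; g_wv = 1.57/2.33 = 0.6738; g_ice = 0.135/2.33 = 0.05794.
Total gain g = 0.65921.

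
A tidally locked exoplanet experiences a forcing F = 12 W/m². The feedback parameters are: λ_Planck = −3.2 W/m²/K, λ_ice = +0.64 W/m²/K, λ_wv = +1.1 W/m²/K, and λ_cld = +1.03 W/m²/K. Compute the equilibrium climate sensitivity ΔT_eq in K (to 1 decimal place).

27.9 K

Net feedback parameter λ = (−3.2) + (+0.64) + (+1.1) + (+1.03) = -0.43 W/m²/K.
ΔT = −F/λ = −12/(-0.43) = 27.9 K.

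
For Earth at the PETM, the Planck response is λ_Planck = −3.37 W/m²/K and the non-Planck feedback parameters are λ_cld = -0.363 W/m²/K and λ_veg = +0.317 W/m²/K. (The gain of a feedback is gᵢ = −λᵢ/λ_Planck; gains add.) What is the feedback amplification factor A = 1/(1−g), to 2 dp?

0.99

Convert to gains: g_cld = -0.363/3.37 = -0.1077; g_veg = 0.317/3.37 = 0.09407.
Total gain g = -0.01363.
A = 1/(1 + 0.01363) = 0.99.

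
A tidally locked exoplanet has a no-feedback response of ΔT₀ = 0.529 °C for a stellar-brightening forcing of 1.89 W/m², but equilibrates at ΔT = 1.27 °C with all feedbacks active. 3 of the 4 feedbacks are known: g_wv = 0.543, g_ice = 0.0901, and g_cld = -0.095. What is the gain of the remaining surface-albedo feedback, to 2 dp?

0.05

Amplification A = ΔT/ΔT₀ = 1.27/0.529 = 2.401.
Total gain g = 1 − 1/A = 1 − 1/2.401 = 0.5835.
Known gains sum to 0.543 + 0.0901 − 0.095 = 0.5381.
g_alb = 0.5835 − 0.5381 = 0.05.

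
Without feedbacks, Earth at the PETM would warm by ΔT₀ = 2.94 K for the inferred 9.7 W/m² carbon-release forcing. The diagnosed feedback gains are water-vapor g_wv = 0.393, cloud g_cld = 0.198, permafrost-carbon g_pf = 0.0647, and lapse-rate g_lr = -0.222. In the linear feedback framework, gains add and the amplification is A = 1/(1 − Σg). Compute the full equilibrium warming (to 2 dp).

Total gain g = 0.393 + 0.198 + 0.0647 − 0.222 = 0.4337.
Amplification A = 1/(1 − 0.4337) = 1.766.
ΔT = 2.94 × 1.766 = 5.19 K.

5.19 K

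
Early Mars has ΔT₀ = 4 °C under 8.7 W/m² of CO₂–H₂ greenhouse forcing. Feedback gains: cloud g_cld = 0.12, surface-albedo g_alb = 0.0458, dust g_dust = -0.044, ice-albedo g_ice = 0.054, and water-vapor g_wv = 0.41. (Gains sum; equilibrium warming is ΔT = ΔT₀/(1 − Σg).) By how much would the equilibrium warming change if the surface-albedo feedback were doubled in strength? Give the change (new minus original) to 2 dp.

Original: g = 0.5858, ΔT = 4/(1−0.5858) = 9.6572 °C.
With doubled surface-albedo: g' = 0.6316, ΔT' = 4/(1−0.6316) = 10.8578 °C.
Change = 10.8578 − 9.6572 = 1.20 °C.

1.20 °C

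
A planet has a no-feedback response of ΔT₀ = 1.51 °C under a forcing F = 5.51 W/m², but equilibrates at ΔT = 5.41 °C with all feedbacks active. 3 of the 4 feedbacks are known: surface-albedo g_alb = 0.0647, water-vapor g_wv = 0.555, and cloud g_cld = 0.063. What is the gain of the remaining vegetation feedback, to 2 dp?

0.04

Amplification A = ΔT/ΔT₀ = 5.41/1.51 = 3.583.
Total gain g = 1 − 1/A = 1 − 1/3.583 = 0.7209.
Known gains sum to 0.0647 + 0.555 + 0.063 = 0.6827.
g_veg = 0.7209 − 0.6827 = 0.04.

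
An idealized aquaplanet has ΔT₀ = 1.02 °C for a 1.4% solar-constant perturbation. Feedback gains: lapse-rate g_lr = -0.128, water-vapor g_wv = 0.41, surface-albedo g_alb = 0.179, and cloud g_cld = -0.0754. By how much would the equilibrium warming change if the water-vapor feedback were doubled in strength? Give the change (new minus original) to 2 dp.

Original: g = 0.3856, ΔT = 1.02/(1−0.3856) = 1.6602 °C.
With doubled water-vapor: g' = 0.7956, ΔT' = 1.02/(1−0.7956) = 4.9902 °C.
Change = 4.9902 − 1.6602 = 3.33 °C.

3.33 °C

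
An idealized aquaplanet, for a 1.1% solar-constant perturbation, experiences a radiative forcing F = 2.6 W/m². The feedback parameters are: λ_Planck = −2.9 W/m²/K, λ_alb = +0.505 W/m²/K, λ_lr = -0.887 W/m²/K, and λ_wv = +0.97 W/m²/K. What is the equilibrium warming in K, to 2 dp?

Net feedback parameter λ = (−2.9) + (+0.505) + (-0.887) + (+0.97) = -2.312 W/m²/K.
ΔT = −F/λ = −2.6/(-2.312) = 1.12 K.

1.12 K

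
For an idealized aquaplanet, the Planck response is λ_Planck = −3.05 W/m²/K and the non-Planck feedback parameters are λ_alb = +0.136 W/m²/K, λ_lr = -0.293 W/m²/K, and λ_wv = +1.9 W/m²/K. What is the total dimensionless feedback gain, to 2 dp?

Convert to gains: g_alb = 0.136/3.05 = 0.04459; g_lr = -0.293/3.05 = -0.09607; g_wv = 1.9/3.05 = 0.623.
Total gain g = 0.57152.

0.57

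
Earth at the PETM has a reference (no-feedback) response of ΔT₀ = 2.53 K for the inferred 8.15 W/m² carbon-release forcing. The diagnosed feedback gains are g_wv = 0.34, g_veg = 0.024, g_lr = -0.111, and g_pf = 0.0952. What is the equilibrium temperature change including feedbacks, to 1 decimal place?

3.9 K

Total gain g = 0.34 + 0.024 − 0.111 + 0.0952 = 0.3482.
Amplification A = 1/(1 − 0.3482) = 1.534.
ΔT = 2.53 × 1.534 = 3.9 K.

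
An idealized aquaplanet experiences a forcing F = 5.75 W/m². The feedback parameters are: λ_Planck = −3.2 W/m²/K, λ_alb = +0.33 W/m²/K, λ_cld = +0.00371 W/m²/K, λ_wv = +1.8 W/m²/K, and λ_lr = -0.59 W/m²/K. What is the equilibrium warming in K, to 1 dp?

3.5 K

Net feedback parameter λ = (−3.2) + (+0.33) + (+0.00371) + (+1.8) + (-0.59) = -1.65629 W/m²/K.
ΔT = −F/λ = −5.75/(-1.65629) = 3.5 K.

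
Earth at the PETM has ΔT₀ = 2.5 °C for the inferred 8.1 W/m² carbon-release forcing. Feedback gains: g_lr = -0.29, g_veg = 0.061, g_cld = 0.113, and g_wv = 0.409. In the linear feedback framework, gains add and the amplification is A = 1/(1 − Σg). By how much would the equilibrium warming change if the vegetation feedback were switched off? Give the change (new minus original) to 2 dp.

-0.28 °C

Original: g = 0.293, ΔT = 2.5/(1−0.293) = 3.5361 °C.
Without vegetation: g' = 0.232, ΔT' = 2.5/(1−0.232) = 3.2552 °C.
Change = 3.2552 − 3.5361 = -0.28 °C.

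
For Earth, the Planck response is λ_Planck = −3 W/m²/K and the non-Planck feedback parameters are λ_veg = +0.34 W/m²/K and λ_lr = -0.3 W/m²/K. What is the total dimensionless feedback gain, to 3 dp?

0.013

Convert to gains: g_veg = 0.34/3 = 0.1133; g_lr = -0.3/3 = -0.1.
Total gain g = 0.0133.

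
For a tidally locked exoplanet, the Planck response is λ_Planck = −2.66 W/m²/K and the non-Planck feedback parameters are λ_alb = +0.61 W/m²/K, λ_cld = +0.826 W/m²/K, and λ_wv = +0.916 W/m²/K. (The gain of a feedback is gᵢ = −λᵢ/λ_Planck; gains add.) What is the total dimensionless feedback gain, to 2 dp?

Convert to gains: g_alb = 0.61/2.66 = 0.2293; g_cld = 0.826/2.66 = 0.3105; g_wv = 0.916/2.66 = 0.3444.
Total gain g = 0.8842.

0.88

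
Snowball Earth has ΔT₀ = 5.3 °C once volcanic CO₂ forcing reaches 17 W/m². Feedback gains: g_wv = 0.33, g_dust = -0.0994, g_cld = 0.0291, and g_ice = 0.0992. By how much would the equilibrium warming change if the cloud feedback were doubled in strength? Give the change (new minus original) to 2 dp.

Original: g = 0.3589, ΔT = 5.3/(1−0.3589) = 8.2670 °C.
With doubled cloud: g' = 0.388, ΔT' = 5.3/(1−0.388) = 8.6601 °C.
Change = 8.6601 − 8.2670 = 0.39 °C.

0.39 °C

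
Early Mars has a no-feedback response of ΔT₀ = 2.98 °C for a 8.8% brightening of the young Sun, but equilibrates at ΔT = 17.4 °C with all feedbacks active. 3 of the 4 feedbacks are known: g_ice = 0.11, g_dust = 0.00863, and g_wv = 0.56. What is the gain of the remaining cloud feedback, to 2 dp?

0.15

Amplification A = ΔT/ΔT₀ = 17.4/2.98 = 5.839.
Total gain g = 1 − 1/A = 1 − 1/5.839 = 0.8287.
Known gains sum to 0.11 + 0.00863 + 0.56 = 0.67863.
g_cld = 0.8287 − 0.67863 = 0.15.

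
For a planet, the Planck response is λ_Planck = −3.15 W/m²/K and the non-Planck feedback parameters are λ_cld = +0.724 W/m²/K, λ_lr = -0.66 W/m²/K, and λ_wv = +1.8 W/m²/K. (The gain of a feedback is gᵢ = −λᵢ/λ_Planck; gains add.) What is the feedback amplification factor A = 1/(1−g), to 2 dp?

Convert to gains: g_cld = 0.724/3.15 = 0.2298; g_lr = -0.66/3.15 = -0.2095; g_wv = 1.8/3.15 = 0.5714.
Total gain g = 0.5917.
A = 1/(1 − 0.5917) = 2.45.

2.45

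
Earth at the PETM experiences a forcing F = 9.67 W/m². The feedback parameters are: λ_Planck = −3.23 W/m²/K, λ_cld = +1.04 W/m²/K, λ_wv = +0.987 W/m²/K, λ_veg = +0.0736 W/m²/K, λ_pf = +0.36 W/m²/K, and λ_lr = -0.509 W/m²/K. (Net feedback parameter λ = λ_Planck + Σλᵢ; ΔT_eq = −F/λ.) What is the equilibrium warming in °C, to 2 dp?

Net feedback parameter λ = (−3.23) + (+1.04) + (+0.987) + (+0.0736) + (+0.36) + (-0.509) = -1.2784 W/m²/K.
ΔT = −F/λ = −9.67/(-1.2784) = 7.56 °C.

7.56 °C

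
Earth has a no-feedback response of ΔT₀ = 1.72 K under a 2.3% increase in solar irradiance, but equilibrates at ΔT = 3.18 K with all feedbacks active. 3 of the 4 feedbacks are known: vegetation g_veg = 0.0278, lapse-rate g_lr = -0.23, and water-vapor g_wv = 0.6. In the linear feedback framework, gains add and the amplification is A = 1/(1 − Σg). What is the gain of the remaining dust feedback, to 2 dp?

0.06

Amplification A = ΔT/ΔT₀ = 3.18/1.72 = 1.849.
Total gain g = 1 − 1/A = 1 − 1/1.849 = 0.4592.
Known gains sum to 0.0278 − 0.23 + 0.6 = 0.3978.
g_dust = 0.4592 − 0.3978 = 0.06.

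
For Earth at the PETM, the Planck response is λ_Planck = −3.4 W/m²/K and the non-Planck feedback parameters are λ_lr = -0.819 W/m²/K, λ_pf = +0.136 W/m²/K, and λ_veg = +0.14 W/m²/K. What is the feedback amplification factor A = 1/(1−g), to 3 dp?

Convert to gains: g_lr = -0.819/3.4 = -0.2409; g_pf = 0.136/3.4 = 0.04; g_veg = 0.14/3.4 = 0.04118.
Total gain g = -0.15972.
A = 1/(1 + 0.15972) = 0.862.

0.862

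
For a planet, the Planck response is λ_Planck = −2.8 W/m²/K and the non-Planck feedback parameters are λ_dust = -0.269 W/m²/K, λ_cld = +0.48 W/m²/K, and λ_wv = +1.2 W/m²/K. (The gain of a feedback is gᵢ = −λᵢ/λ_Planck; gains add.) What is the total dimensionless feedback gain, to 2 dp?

Convert to gains: g_dust = -0.269/2.8 = -0.09607; g_cld = 0.48/2.8 = 0.1714; g_wv = 1.2/2.8 = 0.4286.
Total gain g = 0.50393.

0.50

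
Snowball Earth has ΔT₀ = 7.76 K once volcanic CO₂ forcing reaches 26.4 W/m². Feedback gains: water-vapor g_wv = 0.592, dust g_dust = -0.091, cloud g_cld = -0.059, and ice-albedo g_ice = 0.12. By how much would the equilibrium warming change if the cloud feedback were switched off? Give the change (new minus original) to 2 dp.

2.76 K

Original: g = 0.562, ΔT = 7.76/(1−0.562) = 17.7169 K.
Without cloud: g' = 0.621, ΔT' = 7.76/(1−0.621) = 20.4749 K.
Change = 20.4749 − 17.7169 = 2.76 K.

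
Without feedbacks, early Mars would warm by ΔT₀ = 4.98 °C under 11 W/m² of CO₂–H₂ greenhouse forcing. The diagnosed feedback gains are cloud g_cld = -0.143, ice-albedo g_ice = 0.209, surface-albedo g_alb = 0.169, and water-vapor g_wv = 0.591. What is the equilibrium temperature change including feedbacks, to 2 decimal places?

Total gain g = -0.143 + 0.209 + 0.169 + 0.591 = 0.826.
Amplification A = 1/(1 − 0.826) = 5.747.
ΔT = 4.98 × 5.747 = 28.62 °C.

28.62 °C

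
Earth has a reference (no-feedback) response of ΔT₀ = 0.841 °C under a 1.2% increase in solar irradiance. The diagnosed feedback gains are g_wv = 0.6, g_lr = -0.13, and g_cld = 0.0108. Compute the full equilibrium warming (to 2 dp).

1.62 °C

Total gain g = 0.6 − 0.13 + 0.0108 = 0.4808.
Amplification A = 1/(1 − 0.4808) = 1.926.
ΔT = 0.841 × 1.926 = 1.62 °C.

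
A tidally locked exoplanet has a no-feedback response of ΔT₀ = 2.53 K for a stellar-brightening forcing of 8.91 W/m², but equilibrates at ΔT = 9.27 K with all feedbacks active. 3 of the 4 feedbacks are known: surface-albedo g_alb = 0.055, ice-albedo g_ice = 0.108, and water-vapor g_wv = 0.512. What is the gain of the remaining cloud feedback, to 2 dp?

0.05

Amplification A = ΔT/ΔT₀ = 9.27/2.53 = 3.664.
Total gain g = 1 − 1/A = 1 − 1/3.664 = 0.7271.
Known gains sum to 0.055 + 0.108 + 0.512 = 0.675.
g_cld = 0.7271 − 0.675 = 0.05.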